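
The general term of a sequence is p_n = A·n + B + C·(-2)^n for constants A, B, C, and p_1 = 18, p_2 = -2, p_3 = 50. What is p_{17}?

The three given values yield: A + B - 2C = 18; 2A + B + 4C = -2; 3A + B - 8C = 50.
Subtracting the first from the second: A + 6C = -20.
Subtracting the second from the third: A - 12C = 52.
Solving: C = -4, A = 4, then B = 6.
Hence p_{17} = 4·17 + 6 + (-4)·(-131072) = 524362.

524362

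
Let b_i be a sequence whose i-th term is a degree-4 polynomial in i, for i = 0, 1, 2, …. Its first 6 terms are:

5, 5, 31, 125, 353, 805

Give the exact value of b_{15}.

54605

1st diffs: 0, 26, 94, 228, 452.
2nd diffs: 26, 68, 134, 224.
3rd diffs: 42, 66, 90.
4th diffs: 24, 24 (constant).
Newton forward-difference form: b_i = 5 + 26·C(i,2) + 42·C(i,3) + 24·C(i,4).
At i = 15: i = 15, so b_{15} = 5 + 2730 + 19110 + 32760 = 54605.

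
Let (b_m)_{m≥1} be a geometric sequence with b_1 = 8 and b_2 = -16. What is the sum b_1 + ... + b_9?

1368

Common ratio r = -2.
b_m = 8·(-2)^(m-1).
S = 8·((-2)^9 - 1)/(-2 - 1) = 8·(-512 - 1)/(-3) = 1368.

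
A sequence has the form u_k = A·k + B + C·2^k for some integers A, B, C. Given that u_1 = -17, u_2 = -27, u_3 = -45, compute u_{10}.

Plug in k = 1, 2, 3: A + B + 2C = -17; 2A + B + 4C = -27; 3A + B + 8C = -45.
Subtracting the first from the second: A + 2C = -10.
Subtracting the second from the third: A + 4C = -18.
Solving: C = -4, A = -2, then B = -7.
Therefore u_{10} = -20 + (-7) + (-4)·1024 = -4123.

-4123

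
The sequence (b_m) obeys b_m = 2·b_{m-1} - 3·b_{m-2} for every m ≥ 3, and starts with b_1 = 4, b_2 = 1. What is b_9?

-100

Step forward from the initial values:
b_3 = -10, b_4 = -23, b_5 = -16, b_6 = 37, b_7 = 122, b_8 = 133, b_9 = -100.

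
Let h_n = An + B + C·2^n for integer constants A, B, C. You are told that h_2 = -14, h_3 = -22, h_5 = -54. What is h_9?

Write the equations: 2A + B + 4C = -14; 3A + B + 8C = -22; 5A + B + 32C = -54.
Subtracting the first from the second: A + 4C = -8.
Subtracting the second from the third: 2A + 24C = -32.
Solving: C = -1, A = -4, then B = -2.
Therefore h_9 = -36 + (-2) + (-1)·512 = -550.

-550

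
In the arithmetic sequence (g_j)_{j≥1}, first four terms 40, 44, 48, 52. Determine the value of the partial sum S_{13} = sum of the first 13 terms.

832

Common difference d = 4.
g_j = 40 + (j - 1)·4.
g_{13} = 88; S = 13·(40 + 88)/2 = 832.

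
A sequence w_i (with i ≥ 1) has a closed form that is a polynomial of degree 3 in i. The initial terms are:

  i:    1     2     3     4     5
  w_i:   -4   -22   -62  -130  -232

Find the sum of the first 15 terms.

-20150

1st diffs: -18, -40, -68, -102.
2nd diffs: -22, -28, -34.
3rd diffs: -6, -6 (constant).
Newton forward-difference form: w_i = -4 + (-18)·C(i-1,1) + (-22)·C(i-1,2) + (-6)·C(i-1,3).
Continuing: …, -374, -562, -802, -1100, …, w_{15} = -4442.
Summing i = 1..15 (15 terms) gives -20150.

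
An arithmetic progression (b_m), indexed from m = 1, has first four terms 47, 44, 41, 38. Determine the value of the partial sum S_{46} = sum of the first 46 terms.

-943

Common difference d = -3.
b_m = 47 + (m - 1)·(-3).
b_{46} = -88; S = 46·(47 + (-88))/2 = -943.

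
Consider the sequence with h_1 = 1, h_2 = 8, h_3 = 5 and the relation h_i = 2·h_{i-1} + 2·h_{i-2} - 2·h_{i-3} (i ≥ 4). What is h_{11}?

h_4 = 24  h_5 = 42  h_6 = 122  h_7 = 280  h_8 = 720  h_9 = 1756  h_{10} = 4392  h_{11} = 10856.

10856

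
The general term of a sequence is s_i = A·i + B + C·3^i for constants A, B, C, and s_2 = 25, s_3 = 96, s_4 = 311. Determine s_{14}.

19131853

The three given values yield: 2A + B + 9C = 25; 3A + B + 27C = 96; 4A + B + 81C = 311.
Subtracting the first from the second: A + 18C = 71.
Subtracting the second from the third: A + 54C = 215.
Solving: C = 4, A = -1, then B = -9.
So s_i = -1·i + (-9) + 4·3^i; at i=14 this is 19131853.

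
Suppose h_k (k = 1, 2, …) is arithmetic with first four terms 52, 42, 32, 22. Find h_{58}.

Common difference d = -10.
h_k = 52 + (k - 1)·(-10).
h_{58} = 52 + 57·(-10) = -518.

-518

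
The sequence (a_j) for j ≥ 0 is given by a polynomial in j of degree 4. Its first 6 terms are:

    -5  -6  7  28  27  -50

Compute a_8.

-1637

1st diffs: -1, 13, 21, -1, -77.
2nd diffs: 14, 8, -22, -76.
3rd diffs: -6, -30, -54.
4th diffs: -24, -24 (constant).
Newton forward-difference form: a_j = -5 + (-1)·C(j,1) + 14·C(j,2) + (-6)·C(j,3) + (-24)·C(j,4).
At j = 8: j = 8, so a_8 = -5 - 8 + 392 - 336 - 1680 = -1637.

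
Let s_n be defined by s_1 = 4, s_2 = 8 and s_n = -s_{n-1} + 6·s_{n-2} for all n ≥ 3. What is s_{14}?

s_3 = 16; s_4 = 32; s_5 = 64; …; s_{11} = 4096; s_{12} = 8192; s_{13} = 16384; s_{14} = 32768.
(Characteristic roots are 2 and -3.)

32768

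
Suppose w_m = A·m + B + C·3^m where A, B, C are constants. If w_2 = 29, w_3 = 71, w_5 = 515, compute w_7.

4415

Plug in m = 2, 3, 5: 2A + B + 9C = 29; 3A + B + 27C = 71; 5A + B + 243C = 515.
Subtracting the first from the second: A + 18C = 42.
Subtracting the second from the third: 2A + 216C = 444.
Solving: C = 2, A = 6, then B = -1.
Therefore w_7 = 42 + (-1) + 2·2187 = 4415.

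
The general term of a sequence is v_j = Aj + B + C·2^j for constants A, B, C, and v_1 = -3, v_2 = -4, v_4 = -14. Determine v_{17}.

The three given values yield: A + B + 2C = -3; 2A + B + 4C = -4; 4A + B + 16C = -14.
Subtracting the first from the second: A + 2C = -1.
Subtracting the second from the third: 2A + 12C = -10.
Solving: C = -1, A = 1, then B = -2.
Therefore v_{17} = 17 + (-2) + (-1)·131072 = -131057.

-131057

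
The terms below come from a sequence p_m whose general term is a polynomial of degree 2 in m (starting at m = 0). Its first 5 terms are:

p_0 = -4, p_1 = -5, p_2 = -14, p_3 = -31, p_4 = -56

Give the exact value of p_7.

1st diffs: -1, -9, -17, -25.
2nd diffs: -8, -8, -8 (constant).
Newton forward-difference form: p_m = -4 + (-1)·C(m,1) + (-8)·C(m,2).
At m = 7: m = 7, so p_7 = -4 - 7 - 168 = -179.

-179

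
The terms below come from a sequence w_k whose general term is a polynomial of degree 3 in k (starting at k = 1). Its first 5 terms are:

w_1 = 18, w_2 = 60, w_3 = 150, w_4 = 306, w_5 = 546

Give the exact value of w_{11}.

4758

1st diffs: 42, 90, 156, 240.
2nd diffs: 48, 66, 84.
3rd diffs: 18, 18 (constant).
So w_k = 3k^3 + 6k^2 + 3k + 6.
Evaluating at k = 11 gives w_{11} = 4758.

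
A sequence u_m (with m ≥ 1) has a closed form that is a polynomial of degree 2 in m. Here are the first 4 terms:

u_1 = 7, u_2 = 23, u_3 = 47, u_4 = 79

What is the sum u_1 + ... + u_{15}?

1st diffs: 16, 24, 32.
2nd diffs: 8, 8 (constant).
Newton forward-difference form: u_m = 7 + 16·C(m-1,1) + 8·C(m-1,2).
Continuing: …, 119, 167, 223, 287, …, u_{15} = 959.
Summing m = 1..15 (15 terms) gives 5425.

5425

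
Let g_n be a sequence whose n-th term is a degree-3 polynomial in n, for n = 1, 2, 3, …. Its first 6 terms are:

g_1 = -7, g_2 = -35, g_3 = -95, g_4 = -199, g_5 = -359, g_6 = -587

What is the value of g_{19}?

-15199

1st diffs: -28, -60, -104, -160, -228.
2nd diffs: -32, -44, -56, -68.
3rd diffs: -12, -12, -12 (constant).
Newton forward-difference form: g_n = -7 + (-28)·C(n-1,1) + (-32)·C(n-1,2) + (-12)·C(n-1,3).
At n = 19: n-1 = 18, so g_{19} = -7 - 504 - 4896 - 9792 = -15199.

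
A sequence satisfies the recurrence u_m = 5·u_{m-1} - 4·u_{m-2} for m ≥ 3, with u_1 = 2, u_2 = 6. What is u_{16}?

u_3 = 22  u_4 = 86  u_5 = 342  …  u_{13} = 22369622  u_{14} = 89478486  u_{15} = 357913942  u_{16} = 1431655766.
(Characteristic roots are 4 and 1.)

1431655766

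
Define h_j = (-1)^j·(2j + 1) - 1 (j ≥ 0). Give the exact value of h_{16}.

(-1)^16 = 1; 2j + 1 at j=16 is 33; so h_{16} = 32.

32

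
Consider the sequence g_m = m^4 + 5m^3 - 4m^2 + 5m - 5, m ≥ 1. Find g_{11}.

g_{11} = 1·11^4 + 5·11^3 - 4·11^2 + 5·11 - 5 = 20862.

20862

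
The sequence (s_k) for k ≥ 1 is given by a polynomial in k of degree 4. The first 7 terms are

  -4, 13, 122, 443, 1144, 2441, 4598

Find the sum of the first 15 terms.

351529

1st diffs: 17, 109, 321, 701, 1297, 2157.
2nd diffs: 92, 212, 380, 596, 860.
3rd diffs: 120, 168, 216, 264.
4th diffs: 48, 48, 48 (constant).
Newton forward-difference form: s_k = -4 + 17·C(k-1,1) + 92·C(k-1,2) + 120·C(k-1,3) + 48·C(k-1,4).
Continuing: …, 7927, 12788, 19589, 28786, …, s_{15} = 100334.
Summing k = 1..15 (15 terms) gives 351529.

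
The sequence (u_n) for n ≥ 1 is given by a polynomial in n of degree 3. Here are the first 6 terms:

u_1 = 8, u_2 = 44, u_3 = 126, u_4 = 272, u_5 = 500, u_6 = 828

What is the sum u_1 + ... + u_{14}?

1st diffs: 36, 82, 146, 228, 328.
2nd diffs: 46, 64, 82, 100.
3rd diffs: 18, 18, 18 (constant).
Newton forward-difference form: u_n = 8 + 36·C(n-1,1) + 46·C(n-1,2) + 18·C(n-1,3).
Continuing: …, 1274, 1856, 2592, 3500, …, u_{14} = 9212.
Summing n = 1..14 (14 terms) gives 38150.

38150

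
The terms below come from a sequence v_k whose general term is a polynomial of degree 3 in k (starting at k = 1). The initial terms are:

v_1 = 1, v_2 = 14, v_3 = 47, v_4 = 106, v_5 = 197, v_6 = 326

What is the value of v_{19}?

1st diffs: 13, 33, 59, 91, 129.
2nd diffs: 20, 26, 32, 38.
3rd diffs: 6, 6, 6 (constant).
Newton forward-difference form: v_k = 1 + 13·C(k-1,1) + 20·C(k-1,2) + 6·C(k-1,3).
At k = 19: k-1 = 18, so v_{19} = 1 + 234 + 3060 + 4896 = 8191.

8191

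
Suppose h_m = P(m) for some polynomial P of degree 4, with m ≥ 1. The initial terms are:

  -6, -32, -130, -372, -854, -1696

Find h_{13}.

-32790

1st diffs: -26, -98, -242, -482, -842.
2nd diffs: -72, -144, -240, -360.
3rd diffs: -72, -96, -120.
4th diffs: -24, -24 (constant).
Newton forward-difference form: h_m = -6 + (-26)·C(m-1,1) + (-72)·C(m-1,2) + (-72)·C(m-1,3) + (-24)·C(m-1,4).
At m = 13: m-1 = 12, so h_{13} = -6 - 312 - 4752 - 15840 - 11880 = -32790.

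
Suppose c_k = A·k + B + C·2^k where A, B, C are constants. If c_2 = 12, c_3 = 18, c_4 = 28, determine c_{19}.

524330

Plug in k = 2, 3, 4: 2A + B + 4C = 12; 3A + B + 8C = 18; 4A + B + 16C = 28.
Subtracting the first from the second: A + 4C = 6.
Subtracting the second from the third: A + 8C = 10.
Solving: C = 1, A = 2, then B = 4.
Therefore c_{19} = 38 + 4 + 1·524288 = 524330.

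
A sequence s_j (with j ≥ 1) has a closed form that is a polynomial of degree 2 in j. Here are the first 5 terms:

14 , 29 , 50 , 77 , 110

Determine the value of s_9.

302

1st diffs: 15, 21, 27, 33.
2nd diffs: 6, 6, 6 (constant).
Newton forward-difference form: s_j = 14 + 15·C(j-1,1) + 6·C(j-1,2).
At j = 9: j-1 = 8, so s_9 = 14 + 120 + 168 = 302.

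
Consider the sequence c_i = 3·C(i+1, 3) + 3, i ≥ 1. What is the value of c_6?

C(7, 3) = 35, so c_6 = 108.

108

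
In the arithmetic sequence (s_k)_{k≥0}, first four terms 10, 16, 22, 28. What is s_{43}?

Common difference d = 6.
s_k = 10 + (k - 0)·6.
s_{43} = 10 + 43·6 = 268.

268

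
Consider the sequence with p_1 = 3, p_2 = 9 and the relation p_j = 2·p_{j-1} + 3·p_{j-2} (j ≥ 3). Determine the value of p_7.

Step forward from the initial values:
p_3 = 27  p_4 = 81  p_5 = 243  p_6 = 729  p_7 = 2187.
(Characteristic roots are 3 and -1.)

2187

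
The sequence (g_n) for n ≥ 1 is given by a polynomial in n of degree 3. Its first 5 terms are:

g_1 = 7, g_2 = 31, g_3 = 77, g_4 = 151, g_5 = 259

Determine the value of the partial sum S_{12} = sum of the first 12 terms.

1st diffs: 24, 46, 74, 108.
2nd diffs: 22, 28, 34.
3rd diffs: 6, 6 (constant).
Newton forward-difference form: g_n = 7 + 24·C(n-1,1) + 22·C(n-1,2) + 6·C(n-1,3).
Continuing: …, 407, 601, 847, 1151, …, g_{12} = 2471.
Summing n = 1..12 (12 terms) gives 9478.

9478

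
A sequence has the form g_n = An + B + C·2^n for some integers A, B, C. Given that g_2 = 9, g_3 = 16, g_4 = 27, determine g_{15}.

32812

The three given values yield: 2A + B + 4C = 9; 3A + B + 8C = 16; 4A + B + 16C = 27.
Subtracting the first from the second: A + 4C = 7.
Subtracting the second from the third: A + 8C = 11.
Solving: C = 1, A = 3, then B = -1.
So g_n = 3·n + (-1) + 1·2^n; at n=15 this is 32812.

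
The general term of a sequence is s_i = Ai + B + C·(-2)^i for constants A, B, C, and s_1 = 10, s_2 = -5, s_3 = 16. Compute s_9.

1006

Write the equations: A + B - 2C = 10; 2A + B + 4C = -5; 3A + B - 8C = 16.
Subtracting the first from the second: A + 6C = -15.
Subtracting the second from the third: A - 12C = 21.
Solving: C = -2, A = -3, then B = 9.
Hence s_9 = -3·9 + 9 + (-2)·(-512) = 1006.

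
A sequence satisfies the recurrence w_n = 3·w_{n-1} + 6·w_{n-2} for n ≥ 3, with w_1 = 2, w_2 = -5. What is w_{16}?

w_3 = -3;  w_4 = -39;  w_5 = -135;  …;  w_{13} = -19163223;  w_{14} = -83787615;  w_{15} = -366342183;  w_{16} = -1601752239.

-1601752239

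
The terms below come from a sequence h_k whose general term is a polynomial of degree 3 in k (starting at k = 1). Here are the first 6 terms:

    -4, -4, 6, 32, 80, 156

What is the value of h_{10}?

860

1st diffs: 0, 10, 26, 48, 76.
2nd diffs: 10, 16, 22, 28.
3rd diffs: 6, 6, 6 (constant).
So h_k = k^3 - k^2 - 4k.
Evaluating at k = 10 gives h_{10} = 860.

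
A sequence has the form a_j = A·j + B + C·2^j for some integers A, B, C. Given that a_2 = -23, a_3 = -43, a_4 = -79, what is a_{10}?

-4135

The three given values yield: 2A + B + 4C = -23; 3A + B + 8C = -43; 4A + B + 16C = -79.
Subtracting the first from the second: A + 4C = -20.
Subtracting the second from the third: A + 8C = -36.
Solving: C = -4, A = -4, then B = 1.
Therefore a_{10} = -40 + 1 + (-4)·1024 = -4135.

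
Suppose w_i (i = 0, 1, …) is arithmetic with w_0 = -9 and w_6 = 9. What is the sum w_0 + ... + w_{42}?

2322

Common difference d = (9 - (-9)) / (6 - 0) = 3.
w_i = -9 + (i - 0)·3.
w_{42} = 117; S = 43·(-9 + 117)/2 = 2322.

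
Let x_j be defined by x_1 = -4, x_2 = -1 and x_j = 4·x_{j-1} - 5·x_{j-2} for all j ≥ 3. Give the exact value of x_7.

Compute successive terms:
x_3 = 16; x_4 = 69; x_5 = 196; x_6 = 439; x_7 = 776.

776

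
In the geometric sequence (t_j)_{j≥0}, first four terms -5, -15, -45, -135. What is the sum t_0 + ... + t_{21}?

-78452649020

Common ratio r = 3.
t_j = (-5)·3^(j-0).
S = (-5)·(3^22 - 1)/(3 - 1) = (-5)·(31381059609 - 1)/(2) = -78452649020.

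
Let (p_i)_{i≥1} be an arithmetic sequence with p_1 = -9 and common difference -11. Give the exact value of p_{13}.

-141

p_i = -9 + (i - 1)·(-11).
p_{13} = -9 + 12·(-11) = -141.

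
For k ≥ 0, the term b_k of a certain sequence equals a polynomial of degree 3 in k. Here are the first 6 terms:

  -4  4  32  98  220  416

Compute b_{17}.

15092

1st diffs: 8, 28, 66, 122, 196.
2nd diffs: 20, 38, 56, 74.
3rd diffs: 18, 18, 18 (constant).
Newton forward-difference form: b_k = -4 + 8·C(k,1) + 20·C(k,2) + 18·C(k,3).
At k = 17: k = 17, so b_{17} = -4 + 136 + 2720 + 12240 = 15092.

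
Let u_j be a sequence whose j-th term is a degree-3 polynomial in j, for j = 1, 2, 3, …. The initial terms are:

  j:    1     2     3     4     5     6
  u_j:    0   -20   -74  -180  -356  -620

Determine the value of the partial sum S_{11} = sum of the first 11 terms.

-12650

1st diffs: -20, -54, -106, -176, -264.
2nd diffs: -34, -52, -70, -88.
3rd diffs: -18, -18, -18 (constant).
So u_j = -3j^3 + j^2 - 2j + 4.
Continuing: …, -990, -1484, -2120, -2916, …, u_{11} = -3890.
Summing j = 1..11 (11 terms) gives -12650.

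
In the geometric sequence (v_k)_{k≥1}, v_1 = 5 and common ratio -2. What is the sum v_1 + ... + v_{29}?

894784855

v_k = 5·(-2)^(k-1).
S = 5·((-2)^29 - 1)/(-2 - 1) = 5·(-536870912 - 1)/(-3) = 894784855.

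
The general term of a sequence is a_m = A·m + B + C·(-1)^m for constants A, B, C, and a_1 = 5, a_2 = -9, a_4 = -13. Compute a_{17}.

-27

At m = 1, 2, 4: A + B - C = 5; 2A + B + C = -9; 4A + B + C = -13.
Subtracting the first from the second: A + 2C = -14.
Subtracting the second from the third: 2A = -4.
Solving: C = -6, A = -2, then B = 1.
So a_m = -2·m + 1 + (-6)·(-1)^m; at m=17 this is -27.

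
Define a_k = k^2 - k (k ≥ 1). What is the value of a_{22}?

462

a_{22} = 1·22^2 - 1·22 = 462.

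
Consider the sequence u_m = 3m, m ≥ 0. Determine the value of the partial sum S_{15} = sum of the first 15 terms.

Over m = 0..14: Σm = 105.
Total = (3)·105 = 315.

315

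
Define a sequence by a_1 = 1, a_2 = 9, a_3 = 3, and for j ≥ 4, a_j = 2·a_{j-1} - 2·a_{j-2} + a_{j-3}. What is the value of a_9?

3

a_4 = -11, a_5 = -19, a_6 = -13, a_7 = 1, a_8 = 9, a_9 = 3.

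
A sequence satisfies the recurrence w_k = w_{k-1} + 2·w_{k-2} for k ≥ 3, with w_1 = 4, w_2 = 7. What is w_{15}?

60075

Compute successive terms:
w_3 = 15  w_4 = 29  w_5 = 59  …  w_{12} = 7509  w_{13} = 15019  w_{14} = 30037  w_{15} = 60075.
(Characteristic roots are 2 and -1.)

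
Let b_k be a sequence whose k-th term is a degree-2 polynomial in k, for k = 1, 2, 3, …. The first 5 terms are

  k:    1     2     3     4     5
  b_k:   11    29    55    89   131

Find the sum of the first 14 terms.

1st diffs: 18, 26, 34, 42.
2nd diffs: 8, 8, 8 (constant).
Newton forward-difference form: b_k = 11 + 18·C(k-1,1) + 8·C(k-1,2).
Continuing: …, 181, 239, 305, 379, …, b_{14} = 869.
Summing k = 1..14 (14 terms) gives 4704.

4704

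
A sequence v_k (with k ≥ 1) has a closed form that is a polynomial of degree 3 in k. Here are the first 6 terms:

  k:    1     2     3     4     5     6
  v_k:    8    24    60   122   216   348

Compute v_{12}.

1st diffs: 16, 36, 62, 94, 132.
2nd diffs: 20, 26, 32, 38.
3rd diffs: 6, 6, 6 (constant).
So v_k = k^3 + 4k^2 - 3k + 6.
Evaluating at k = 12 gives v_{12} = 2274.

2274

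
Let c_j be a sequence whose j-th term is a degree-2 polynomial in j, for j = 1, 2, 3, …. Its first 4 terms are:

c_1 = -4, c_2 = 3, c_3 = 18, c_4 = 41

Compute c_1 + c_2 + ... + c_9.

1st diffs: 7, 15, 23.
2nd diffs: 8, 8 (constant).
So c_j = 4j^2 - 5j - 3.
Continuing: …, 72, 111, 158, 213, …, c_9 = 276.
Summing j = 1..9 (9 terms) gives 888.

888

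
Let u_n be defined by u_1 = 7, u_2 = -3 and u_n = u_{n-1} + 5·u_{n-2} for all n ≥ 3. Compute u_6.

Compute successive terms:
u_3 = 32;  u_4 = 17;  u_5 = 177;  u_6 = 262.

262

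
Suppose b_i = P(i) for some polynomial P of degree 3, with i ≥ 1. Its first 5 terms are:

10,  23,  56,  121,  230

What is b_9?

1346

1st diffs: 13, 33, 65, 109.
2nd diffs: 20, 32, 44.
3rd diffs: 12, 12 (constant).
Newton forward-difference form: b_i = 10 + 13·C(i-1,1) + 20·C(i-1,2) + 12·C(i-1,3).
At i = 9: i-1 = 8, so b_9 = 10 + 104 + 560 + 672 = 1346.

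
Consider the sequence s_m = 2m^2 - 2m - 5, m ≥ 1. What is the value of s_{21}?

835

s_{21} = 2·21^2 - 2·21 - 5 = 835.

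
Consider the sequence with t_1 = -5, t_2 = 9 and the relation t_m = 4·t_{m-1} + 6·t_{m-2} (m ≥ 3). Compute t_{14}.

932200512

Applying the relation repeatedly:
t_3 = 6, t_4 = 78, t_5 = 348, …, t_{11} = 6776160, t_{12} = 34980576, t_{13} = 180579264, t_{14} = 932200512.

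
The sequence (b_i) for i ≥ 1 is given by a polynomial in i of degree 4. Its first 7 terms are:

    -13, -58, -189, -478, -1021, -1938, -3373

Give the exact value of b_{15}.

-58701

1st diffs: -45, -131, -289, -543, -917, -1435.
2nd diffs: -86, -158, -254, -374, -518.
3rd diffs: -72, -96, -120, -144.
4th diffs: -24, -24, -24 (constant).
Newton forward-difference form: b_i = -13 + (-45)·C(i-1,1) + (-86)·C(i-1,2) + (-72)·C(i-1,3) + (-24)·C(i-1,4).
At i = 15: i-1 = 14, so b_{15} = -13 - 630 - 7826 - 26208 - 24024 = -58701.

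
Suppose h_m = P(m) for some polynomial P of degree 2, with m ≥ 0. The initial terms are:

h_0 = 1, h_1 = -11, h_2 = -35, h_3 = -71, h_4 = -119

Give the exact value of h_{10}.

-659

1st diffs: -12, -24, -36, -48.
2nd diffs: -12, -12, -12 (constant).
So h_m = -6m^2 - 6m + 1.
Evaluating at m = 10 gives h_{10} = -659.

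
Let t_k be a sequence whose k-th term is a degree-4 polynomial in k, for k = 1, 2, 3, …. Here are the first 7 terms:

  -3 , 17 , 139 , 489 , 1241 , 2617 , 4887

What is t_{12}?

42457

1st diffs: 20, 122, 350, 752, 1376, 2270.
2nd diffs: 102, 228, 402, 624, 894.
3rd diffs: 126, 174, 222, 270.
4th diffs: 48, 48, 48 (constant).
Newton forward-difference form: t_k = -3 + 20·C(k-1,1) + 102·C(k-1,2) + 126·C(k-1,3) + 48·C(k-1,4).
At k = 12: k-1 = 11, so t_{12} = -3 + 220 + 5610 + 20790 + 15840 = 42457.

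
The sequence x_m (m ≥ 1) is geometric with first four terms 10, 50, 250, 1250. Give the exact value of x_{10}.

19531250

Common ratio r = 5.
x_m = 10·5^(m-1).
x_{10} = 10·5^9 = 19531250.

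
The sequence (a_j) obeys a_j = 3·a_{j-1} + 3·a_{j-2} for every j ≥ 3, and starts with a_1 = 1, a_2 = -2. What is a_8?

-2970

Iterate the recurrence:
a_3 = -3  a_4 = -15  a_5 = -54  a_6 = -207  a_7 = -783  a_8 = -2970.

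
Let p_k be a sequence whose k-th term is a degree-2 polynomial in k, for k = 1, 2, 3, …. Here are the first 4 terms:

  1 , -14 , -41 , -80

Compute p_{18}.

-1886

1st diffs: -15, -27, -39.
2nd diffs: -12, -12 (constant).
Newton forward-difference form: p_k = 1 + (-15)·C(k-1,1) + (-12)·C(k-1,2).
At k = 18: k-1 = 17, so p_{18} = 1 - 255 - 1632 = -1886.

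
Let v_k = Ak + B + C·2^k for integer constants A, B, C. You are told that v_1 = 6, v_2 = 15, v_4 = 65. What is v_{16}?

262157

The three given values yield: A + B + 2C = 6; 2A + B + 4C = 15; 4A + B + 16C = 65.
Subtracting the first from the second: A + 2C = 9.
Subtracting the second from the third: 2A + 12C = 50.
Solving: C = 4, A = 1, then B = -3.
Hence v_{16} = 1·16 + (-3) + 4·65536 = 262157.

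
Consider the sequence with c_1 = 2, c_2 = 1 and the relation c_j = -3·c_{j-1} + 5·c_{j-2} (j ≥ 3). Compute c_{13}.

c_3 = 7, c_4 = -16, c_5 = 83, …, c_{10} = -102944, c_{11} = 431647, c_{12} = -1809661, c_{13} = 7587218.

7587218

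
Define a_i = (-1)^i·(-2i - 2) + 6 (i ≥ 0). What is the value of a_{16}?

-28

(-1)^16 = 1; -2i - 2 at i=16 is -34; so a_{16} = -28.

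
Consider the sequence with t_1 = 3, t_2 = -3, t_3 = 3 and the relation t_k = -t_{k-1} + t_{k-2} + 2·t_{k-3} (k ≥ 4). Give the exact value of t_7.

Iterate the recurrence:
t_4 = 0;  t_5 = -3;  t_6 = 9;  t_7 = -12.

-12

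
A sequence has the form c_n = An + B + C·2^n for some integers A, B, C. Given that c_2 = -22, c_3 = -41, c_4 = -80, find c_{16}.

The three given values yield: 2A + B + 4C = -22; 3A + B + 8C = -41; 4A + B + 16C = -80.
Subtracting the first from the second: A + 4C = -19.
Subtracting the second from the third: A + 8C = -39.
Solving: C = -5, A = 1, then B = -4.
Therefore c_{16} = 16 + (-4) + (-5)·65536 = -327668.

-327668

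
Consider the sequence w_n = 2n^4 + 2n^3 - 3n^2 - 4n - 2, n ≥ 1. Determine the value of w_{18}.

220570

w_{18} = 2·18^4 + 2·18^3 - 3·18^2 - 4·18 - 2 = 220570.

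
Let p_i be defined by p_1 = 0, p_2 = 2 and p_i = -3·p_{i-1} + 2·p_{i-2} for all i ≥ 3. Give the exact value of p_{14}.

7196438

Applying the relation repeatedly:
p_3 = -6;  p_4 = 22;  p_5 = -78;  …;  p_{11} = -159294;  p_{12} = 567334;  p_{13} = -2020590;  p_{14} = 7196438.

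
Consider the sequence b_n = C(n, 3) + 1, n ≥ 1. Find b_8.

57

C(8, 3) = 56, so b_8 = 57.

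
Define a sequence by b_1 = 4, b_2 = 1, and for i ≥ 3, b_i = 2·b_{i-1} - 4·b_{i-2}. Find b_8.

64

Applying the relation repeatedly:
b_3 = -14;  b_4 = -32;  b_5 = -8;  b_6 = 112;  b_7 = 256;  b_8 = 64.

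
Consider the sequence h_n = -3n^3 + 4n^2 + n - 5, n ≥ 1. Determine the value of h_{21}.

-26003

h_{21} = -3·21^3 + 4·21^2 + 1·21 - 5 = -26003.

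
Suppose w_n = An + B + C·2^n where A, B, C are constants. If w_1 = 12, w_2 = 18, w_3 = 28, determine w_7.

The three given values yield: A + B + 2C = 12; 2A + B + 4C = 18; 3A + B + 8C = 28.
Subtracting the first from the second: A + 2C = 6.
Subtracting the second from the third: A + 4C = 10.
Solving: C = 2, A = 2, then B = 6.
So w_n = 2·n + 6 + 2·2^n; at n=7 this is 276.

276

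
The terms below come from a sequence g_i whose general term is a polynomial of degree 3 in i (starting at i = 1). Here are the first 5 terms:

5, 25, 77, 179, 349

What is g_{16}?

11855

1st diffs: 20, 52, 102, 170.
2nd diffs: 32, 50, 68.
3rd diffs: 18, 18 (constant).
So g_i = 3i^3 - 2i^2 + 5i - 1.
Evaluating at i = 16 gives g_{16} = 11855.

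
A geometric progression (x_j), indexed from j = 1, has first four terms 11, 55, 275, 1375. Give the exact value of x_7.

Common ratio r = 5.
x_j = 11·5^(j-1).
x_7 = 11·5^6 = 171875.

171875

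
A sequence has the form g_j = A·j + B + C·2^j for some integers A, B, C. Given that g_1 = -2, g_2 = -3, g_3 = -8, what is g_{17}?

Write the equations: A + B + 2C = -2; 2A + B + 4C = -3; 3A + B + 8C = -8.
Subtracting the first from the second: A + 2C = -1.
Subtracting the second from the third: A + 4C = -5.
Solving: C = -2, A = 3, then B = -1.
Therefore g_{17} = 51 + (-1) + (-2)·131072 = -262094.

-262094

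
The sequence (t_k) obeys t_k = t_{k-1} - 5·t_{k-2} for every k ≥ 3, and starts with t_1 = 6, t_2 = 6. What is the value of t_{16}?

Compute successive terms:
t_3 = -24  t_4 = -54  t_5 = 66  …  t_{13} = -94074  t_{14} = -3354  t_{15} = 467016  t_{16} = 483786.

483786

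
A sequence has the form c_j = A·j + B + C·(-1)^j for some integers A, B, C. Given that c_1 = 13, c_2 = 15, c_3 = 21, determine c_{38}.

159

Write the equations: A + B - C = 13; 2A + B + C = 15; 3A + B - C = 21.
Subtracting the first from the second: A + 2C = 2.
Subtracting the second from the third: A - 2C = 6.
Solving: C = -1, A = 4, then B = 8.
Hence c_{38} = 4·38 + 8 + (-1)·1 = 159.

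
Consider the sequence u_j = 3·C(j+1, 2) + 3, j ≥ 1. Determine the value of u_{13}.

C(14, 2) = 91, so u_{13} = 276.

276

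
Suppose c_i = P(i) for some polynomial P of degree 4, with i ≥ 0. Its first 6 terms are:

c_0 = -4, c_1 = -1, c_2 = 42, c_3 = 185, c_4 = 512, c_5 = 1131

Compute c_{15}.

64301

1st diffs: 3, 43, 143, 327, 619.
2nd diffs: 40, 100, 184, 292.
3rd diffs: 60, 84, 108.
4th diffs: 24, 24 (constant).
So c_i = i^4 + 4i^3 + i^2 - 3i - 4.
Evaluating at i = 15 gives c_{15} = 64301.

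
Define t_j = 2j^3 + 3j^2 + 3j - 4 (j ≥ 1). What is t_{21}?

t_{21} = 2·21^3 + 3·21^2 + 3·21 - 4 = 19904.

19904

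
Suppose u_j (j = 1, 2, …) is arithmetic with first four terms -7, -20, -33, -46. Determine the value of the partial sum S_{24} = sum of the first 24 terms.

Common difference d = -13.
u_j = -7 + (j - 1)·(-13).
u_{24} = -306; S = 24·(-7 + (-306))/2 = -3756.

-3756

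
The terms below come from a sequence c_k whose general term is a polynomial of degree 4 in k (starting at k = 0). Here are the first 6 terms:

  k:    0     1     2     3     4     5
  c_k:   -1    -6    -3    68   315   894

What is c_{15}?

1st diffs: -5, 3, 71, 247, 579.
2nd diffs: 8, 68, 176, 332.
3rd diffs: 60, 108, 156.
4th diffs: 48, 48 (constant).
Newton forward-difference form: c_k = -1 + (-5)·C(k,1) + 8·C(k,2) + 60·C(k,3) + 48·C(k,4).
At k = 15: k = 15, so c_{15} = -1 - 75 + 840 + 27300 + 65520 = 93584.

93584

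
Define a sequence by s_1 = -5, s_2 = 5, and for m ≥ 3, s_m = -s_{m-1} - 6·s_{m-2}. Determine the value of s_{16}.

514745

s_3 = 25; s_4 = -55; s_5 = -95; …; s_{13} = 212545; s_{14} = 152105; s_{15} = -1427375; s_{16} = 514745.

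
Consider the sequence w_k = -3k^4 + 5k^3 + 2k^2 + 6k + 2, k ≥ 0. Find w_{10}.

-24738

w_{10} = -3·10^4 + 5·10^3 + 2·10^2 + 6·10 + 2 = -24738.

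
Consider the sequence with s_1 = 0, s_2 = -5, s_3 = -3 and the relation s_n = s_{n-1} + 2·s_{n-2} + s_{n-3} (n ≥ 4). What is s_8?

s_4 = -13; s_5 = -24; s_6 = -53; s_7 = -114; s_8 = -244.

-244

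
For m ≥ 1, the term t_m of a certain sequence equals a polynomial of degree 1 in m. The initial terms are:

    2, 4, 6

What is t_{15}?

30

1st diffs: 2, 2 (constant).
So t_m = 2m.
Evaluating at m = 15 gives t_{15} = 30.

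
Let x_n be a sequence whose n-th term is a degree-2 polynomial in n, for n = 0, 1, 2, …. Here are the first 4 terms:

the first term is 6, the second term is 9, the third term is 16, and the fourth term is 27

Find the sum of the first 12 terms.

1st diffs: 3, 7, 11.
2nd diffs: 4, 4 (constant).
So x_n = 2n^2 + n + 6.
Continuing: …, 42, 61, 84, 111, …, x_{11} = 259.
Summing n = 0..11 (12 terms) gives 1150.

1150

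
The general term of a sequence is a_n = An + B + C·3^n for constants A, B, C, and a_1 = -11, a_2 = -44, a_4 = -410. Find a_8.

At n = 1, 2, 4: A + B + 3C = -11; 2A + B + 9C = -44; 4A + B + 81C = -410.
Subtracting the first from the second: A + 6C = -33.
Subtracting the second from the third: 2A + 72C = -366.
Solving: C = -5, A = -3, then B = 7.
Therefore a_8 = -24 + 7 + (-5)·6561 = -32822.

-32822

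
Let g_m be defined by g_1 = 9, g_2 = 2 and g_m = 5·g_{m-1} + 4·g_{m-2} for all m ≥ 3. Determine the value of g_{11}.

47136766

Iterate the recurrence:
g_3 = 46;  g_4 = 238;  g_5 = 1374;  g_6 = 7822;  g_7 = 44606;  g_8 = 254318;  g_9 = 1450014;  g_{10} = 8267342;  g_{11} = 47136766.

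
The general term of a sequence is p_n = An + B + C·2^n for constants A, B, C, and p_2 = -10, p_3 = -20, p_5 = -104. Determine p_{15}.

-130988

The three given values yield: 2A + B + 4C = -10; 3A + B + 8C = -20; 5A + B + 32C = -104.
Subtracting the first from the second: A + 4C = -10.
Subtracting the second from the third: 2A + 24C = -84.
Solving: C = -4, A = 6, then B = -6.
So p_n = 6·n + (-6) + (-4)·2^n; at n=15 this is -130988.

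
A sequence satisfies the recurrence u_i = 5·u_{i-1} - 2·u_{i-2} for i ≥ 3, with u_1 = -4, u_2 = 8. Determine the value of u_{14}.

875818432

Compute successive terms:
u_3 = 48;  u_4 = 224;  u_5 = 1024;  …;  u_{11} = 9227328;  u_{12} = 42090944;  u_{13} = 192000064;  u_{14} = 875818432.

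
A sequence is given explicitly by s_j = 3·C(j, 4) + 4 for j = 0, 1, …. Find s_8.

214

C(8, 4) = 70, so s_8 = 214.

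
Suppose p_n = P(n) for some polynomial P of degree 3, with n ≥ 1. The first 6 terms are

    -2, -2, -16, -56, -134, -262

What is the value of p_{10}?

-1514

1st diffs: 0, -14, -40, -78, -128.
2nd diffs: -14, -26, -38, -50.
3rd diffs: -12, -12, -12 (constant).
Newton forward-difference form: p_n = -2 + (-14)·C(n-1,2) + (-12)·C(n-1,3).
At n = 10: n-1 = 9, so p_{10} = -2 - 504 - 1008 = -1514.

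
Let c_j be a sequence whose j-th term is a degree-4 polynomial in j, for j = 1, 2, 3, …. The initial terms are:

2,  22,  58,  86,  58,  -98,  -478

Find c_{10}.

1st diffs: 20, 36, 28, -28, -156, -380.
2nd diffs: 16, -8, -56, -128, -224.
3rd diffs: -24, -48, -72, -96.
4th diffs: -24, -24, -24 (constant).
Newton forward-difference form: c_j = 2 + 20·C(j-1,1) + 16·C(j-1,2) + (-24)·C(j-1,3) + (-24)·C(j-1,4).
At j = 10: j-1 = 9, so c_{10} = 2 + 180 + 576 - 2016 - 3024 = -4282.

-4282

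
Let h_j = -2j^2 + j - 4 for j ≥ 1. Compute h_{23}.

h_{23} = -2·23^2 + 1·23 - 4 = -1039.

-1039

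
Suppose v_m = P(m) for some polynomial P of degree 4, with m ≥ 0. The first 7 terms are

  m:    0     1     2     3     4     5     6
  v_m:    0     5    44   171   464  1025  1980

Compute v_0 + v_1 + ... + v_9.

1st diffs: 5, 39, 127, 293, 561, 955.
2nd diffs: 34, 88, 166, 268, 394.
3rd diffs: 54, 78, 102, 126.
4th diffs: 24, 24, 24 (constant).
So v_m = m^4 + 3m^3 + m^2.
Continuing: 3479, 5696, 8829.
Summing m = 0..9 (10 terms) gives 21693.

21693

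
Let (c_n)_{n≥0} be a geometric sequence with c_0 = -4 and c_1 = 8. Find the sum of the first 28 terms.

Common ratio r = -2.
c_n = (-4)·(-2)^(n-0).
S = (-4)·((-2)^28 - 1)/(-2 - 1) = (-4)·(268435456 - 1)/(-3) = 357913940.

357913940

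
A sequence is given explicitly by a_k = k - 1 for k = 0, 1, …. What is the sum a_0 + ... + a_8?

Over k = 0..8: Σk = 36.
Total = (1)·36 + (-1)·9 = 27.

27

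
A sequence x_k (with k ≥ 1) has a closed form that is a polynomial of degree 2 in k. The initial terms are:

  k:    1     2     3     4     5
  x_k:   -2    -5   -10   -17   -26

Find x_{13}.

1st diffs: -3, -5, -7, -9.
2nd diffs: -2, -2, -2 (constant).
Newton forward-difference form: x_k = -2 + (-3)·C(k-1,1) + (-2)·C(k-1,2).
At k = 13: k-1 = 12, so x_{13} = -2 - 36 - 132 = -170.

-170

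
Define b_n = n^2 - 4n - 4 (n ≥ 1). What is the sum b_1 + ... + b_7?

Over n = 1..7: Σn = 28, Σn² = 140.
Total = (1)·140 + (-4)·28 + (-4)·7 = 0.

0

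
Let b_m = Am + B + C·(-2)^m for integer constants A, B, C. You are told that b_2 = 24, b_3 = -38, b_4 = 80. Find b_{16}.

327656

Plug in m = 2, 3, 4: 2A + B + 4C = 24; 3A + B - 8C = -38; 4A + B + 16C = 80.
Subtracting the first from the second: A - 12C = -62.
Subtracting the second from the third: A + 24C = 118.
Solving: C = 5, A = -2, then B = 8.
So b_m = -2·m + 8 + 5·(-2)^m; at m=16 this is 327656.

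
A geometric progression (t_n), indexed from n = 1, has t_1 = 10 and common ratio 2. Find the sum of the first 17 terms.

t_n = 10·2^(n-1).
S = 10·(2^17 - 1)/(2 - 1) = 10·(131072 - 1)/(1) = 1310710.

1310710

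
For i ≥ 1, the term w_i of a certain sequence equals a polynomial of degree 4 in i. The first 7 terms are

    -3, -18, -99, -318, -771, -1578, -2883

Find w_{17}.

-92163

1st diffs: -15, -81, -219, -453, -807, -1305.
2nd diffs: -66, -138, -234, -354, -498.
3rd diffs: -72, -96, -120, -144.
4th diffs: -24, -24, -24 (constant).
Newton forward-difference form: w_i = -3 + (-15)·C(i-1,1) + (-66)·C(i-1,2) + (-72)·C(i-1,3) + (-24)·C(i-1,4).
At i = 17: i-1 = 16, so w_{17} = -3 - 240 - 7920 - 40320 - 43680 = -92163.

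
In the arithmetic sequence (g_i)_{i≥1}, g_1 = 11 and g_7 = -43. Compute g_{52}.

-448

Common difference d = (-43 - 11) / (7 - 1) = -9.
g_i = 11 + (i - 1)·(-9).
g_{52} = 11 + 51·(-9) = -448.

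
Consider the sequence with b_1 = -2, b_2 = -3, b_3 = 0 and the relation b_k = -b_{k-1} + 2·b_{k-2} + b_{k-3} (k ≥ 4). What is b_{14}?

-1823

Step forward from the initial values:
b_4 = -8, b_5 = 5, b_6 = -21, …, b_{11} = 292, b_{12} = -571, b_{13} = 973, b_{14} = -1823.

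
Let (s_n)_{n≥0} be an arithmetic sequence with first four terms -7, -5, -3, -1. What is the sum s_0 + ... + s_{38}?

1209

Common difference d = 2.
s_n = -7 + (n - 0)·2.
s_{38} = 69; S = 39·(-7 + 69)/2 = 1209.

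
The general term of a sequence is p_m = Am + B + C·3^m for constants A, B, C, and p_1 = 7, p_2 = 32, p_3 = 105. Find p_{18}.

1549681968

Write the equations: A + B + 3C = 7; 2A + B + 9C = 32; 3A + B + 27C = 105.
Subtracting the first from the second: A + 6C = 25.
Subtracting the second from the third: A + 18C = 73.
Solving: C = 4, A = 1, then B = -6.
So p_m = 1·m + (-6) + 4·3^m; at m=18 this is 1549681968.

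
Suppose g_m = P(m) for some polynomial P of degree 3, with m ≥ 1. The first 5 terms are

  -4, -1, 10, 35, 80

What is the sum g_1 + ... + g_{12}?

4880

1st diffs: 3, 11, 25, 45.
2nd diffs: 8, 14, 20.
3rd diffs: 6, 6 (constant).
So g_m = m^3 - 2m^2 + 2m - 5.
Continuing: …, 151, 254, 395, 580, …, g_{12} = 1459.
Summing m = 1..12 (12 terms) gives 4880.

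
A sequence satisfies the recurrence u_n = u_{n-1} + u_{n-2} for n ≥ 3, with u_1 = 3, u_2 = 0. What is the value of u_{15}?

Iterate the recurrence:
u_3 = 3, u_4 = 3, u_5 = 6, …, u_{12} = 165, u_{13} = 267, u_{14} = 432, u_{15} = 699.

699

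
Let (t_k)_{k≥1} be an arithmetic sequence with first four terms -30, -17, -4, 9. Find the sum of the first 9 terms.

198

Common difference d = 13.
t_k = -30 + (k - 1)·13.
t_9 = 74; S = 9·(-30 + 74)/2 = 198.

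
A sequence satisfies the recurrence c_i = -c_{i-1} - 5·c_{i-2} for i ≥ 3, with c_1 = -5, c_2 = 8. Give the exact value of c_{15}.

-387503

Step forward from the initial values:
c_3 = 17  c_4 = -57  c_5 = -28  …  c_{12} = -7527  c_{13} = 87467  c_{14} = -49832  c_{15} = -387503.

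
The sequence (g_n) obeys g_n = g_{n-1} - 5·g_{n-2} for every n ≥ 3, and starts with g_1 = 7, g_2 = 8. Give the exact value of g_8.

-1952

Iterate the recurrence:
g_3 = -27  g_4 = -67  g_5 = 68  g_6 = 403  g_7 = 63  g_8 = -1952.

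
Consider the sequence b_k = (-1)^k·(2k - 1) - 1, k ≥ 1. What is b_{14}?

26

(-1)^14 = 1; 2k - 1 at k=14 is 27; so b_{14} = 26.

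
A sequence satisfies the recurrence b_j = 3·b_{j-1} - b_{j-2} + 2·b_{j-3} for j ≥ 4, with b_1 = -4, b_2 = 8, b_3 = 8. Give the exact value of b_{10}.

7112

Compute successive terms:
b_4 = 8;  b_5 = 32;  b_6 = 104;  b_7 = 296;  b_8 = 848;  b_9 = 2456;  b_{10} = 7112.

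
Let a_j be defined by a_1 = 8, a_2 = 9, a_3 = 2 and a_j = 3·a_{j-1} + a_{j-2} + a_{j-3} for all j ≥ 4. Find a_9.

10280

Applying the relation repeatedly:
a_4 = 23; a_5 = 80; a_6 = 265; a_7 = 898; a_8 = 3039; a_9 = 10280.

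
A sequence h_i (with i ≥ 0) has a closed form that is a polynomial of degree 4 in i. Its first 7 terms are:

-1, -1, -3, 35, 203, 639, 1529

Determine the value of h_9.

9503

1st diffs: 0, -2, 38, 168, 436, 890.
2nd diffs: -2, 40, 130, 268, 454.
3rd diffs: 42, 90, 138, 186.
4th diffs: 48, 48, 48 (constant).
Newton forward-difference form: h_i = -1 + (-2)·C(i,2) + 42·C(i,3) + 48·C(i,4).
At i = 9: i = 9, so h_9 = -1 - 72 + 3528 + 6048 = 9503.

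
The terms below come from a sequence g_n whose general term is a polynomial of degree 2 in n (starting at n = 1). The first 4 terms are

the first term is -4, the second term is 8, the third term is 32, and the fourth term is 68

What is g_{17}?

1st diffs: 12, 24, 36.
2nd diffs: 12, 12 (constant).
Newton forward-difference form: g_n = -4 + 12·C(n-1,1) + 12·C(n-1,2).
At n = 17: n-1 = 16, so g_{17} = -4 + 192 + 1440 = 1628.

1628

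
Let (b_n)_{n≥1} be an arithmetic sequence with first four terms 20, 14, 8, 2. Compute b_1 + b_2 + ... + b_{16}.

Common difference d = -6.
b_n = 20 + (n - 1)·(-6).
b_{16} = -70; S = 16·(20 + (-70))/2 = -400.

-400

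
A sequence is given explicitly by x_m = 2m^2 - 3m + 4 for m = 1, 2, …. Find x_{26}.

1278

x_{26} = 2·26^2 - 3·26 + 4 = 1278.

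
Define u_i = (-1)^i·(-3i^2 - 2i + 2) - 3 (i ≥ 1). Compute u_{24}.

(-1)^24 = 1; -3i^2 - 2i + 2 at i=24 is -1774; so u_{24} = -1777.

-1777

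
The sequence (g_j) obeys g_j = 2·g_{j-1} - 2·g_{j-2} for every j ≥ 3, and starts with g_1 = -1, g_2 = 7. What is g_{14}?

g_3 = 16; g_4 = 18; g_5 = 4; …; g_{11} = 256; g_{12} = 288; g_{13} = 64; g_{14} = -448.

-448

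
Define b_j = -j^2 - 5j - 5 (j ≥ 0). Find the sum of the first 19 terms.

-3059

Over j = 0..18: Σj = 171, Σj² = 2109.
Total = (-1)·2109 + (-5)·171 + (-5)·19 = -3059.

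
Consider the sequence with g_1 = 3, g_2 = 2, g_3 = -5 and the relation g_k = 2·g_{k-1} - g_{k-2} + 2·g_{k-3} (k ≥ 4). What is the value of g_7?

-29

Iterate the recurrence:
g_4 = -6; g_5 = -3; g_6 = -10; g_7 = -29.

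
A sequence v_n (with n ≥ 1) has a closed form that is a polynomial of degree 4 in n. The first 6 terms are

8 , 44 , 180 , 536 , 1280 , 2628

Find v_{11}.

1st diffs: 36, 136, 356, 744, 1348.
2nd diffs: 100, 220, 388, 604.
3rd diffs: 120, 168, 216.
4th diffs: 48, 48 (constant).
Newton forward-difference form: v_n = 8 + 36·C(n-1,1) + 100·C(n-1,2) + 120·C(n-1,3) + 48·C(n-1,4).
At n = 11: n-1 = 10, so v_{11} = 8 + 360 + 4500 + 14400 + 10080 = 29348.

29348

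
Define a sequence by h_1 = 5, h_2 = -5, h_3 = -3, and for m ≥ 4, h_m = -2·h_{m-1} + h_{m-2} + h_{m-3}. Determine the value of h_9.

h_4 = 6; h_5 = -20; h_6 = 43; h_7 = -100; h_8 = 223; h_9 = -503.

-503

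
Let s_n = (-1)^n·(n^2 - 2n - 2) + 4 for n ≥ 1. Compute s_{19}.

(-1)^19 = -1; n^2 - 2n - 2 at n=19 is 321; so s_{19} = -317.

-317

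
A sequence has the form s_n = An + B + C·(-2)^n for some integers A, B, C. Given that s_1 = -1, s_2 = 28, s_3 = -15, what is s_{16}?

262226

At n = 1, 2, 3: A + B - 2C = -1; 2A + B + 4C = 28; 3A + B - 8C = -15.
Subtracting the first from the second: A + 6C = 29.
Subtracting the second from the third: A - 12C = -43.
Solving: C = 4, A = 5, then B = 2.
Hence s_{16} = 5·16 + 2 + 4·65536 = 262226.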